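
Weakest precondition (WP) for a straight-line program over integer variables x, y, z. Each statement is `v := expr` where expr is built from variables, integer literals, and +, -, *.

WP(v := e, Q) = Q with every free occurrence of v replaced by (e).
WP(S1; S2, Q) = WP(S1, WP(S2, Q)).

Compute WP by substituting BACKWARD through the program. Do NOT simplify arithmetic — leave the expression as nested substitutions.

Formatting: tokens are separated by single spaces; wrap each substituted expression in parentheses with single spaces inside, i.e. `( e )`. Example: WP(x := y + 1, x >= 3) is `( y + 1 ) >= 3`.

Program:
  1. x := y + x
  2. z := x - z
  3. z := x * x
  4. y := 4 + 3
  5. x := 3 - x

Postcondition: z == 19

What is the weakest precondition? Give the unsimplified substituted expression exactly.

Answer: ( ( y + x ) * ( y + x ) ) == 19

Derivation:
post: z == 19
stmt 5: x := 3 - x  -- replace 0 occurrence(s) of x with (3 - x)
  => z == 19
stmt 4: y := 4 + 3  -- replace 0 occurrence(s) of y with (4 + 3)
  => z == 19
stmt 3: z := x * x  -- replace 1 occurrence(s) of z with (x * x)
  => ( x * x ) == 19
stmt 2: z := x - z  -- replace 0 occurrence(s) of z with (x - z)
  => ( x * x ) == 19
stmt 1: x := y + x  -- replace 2 occurrence(s) of x with (y + x)
  => ( ( y + x ) * ( y + x ) ) == 19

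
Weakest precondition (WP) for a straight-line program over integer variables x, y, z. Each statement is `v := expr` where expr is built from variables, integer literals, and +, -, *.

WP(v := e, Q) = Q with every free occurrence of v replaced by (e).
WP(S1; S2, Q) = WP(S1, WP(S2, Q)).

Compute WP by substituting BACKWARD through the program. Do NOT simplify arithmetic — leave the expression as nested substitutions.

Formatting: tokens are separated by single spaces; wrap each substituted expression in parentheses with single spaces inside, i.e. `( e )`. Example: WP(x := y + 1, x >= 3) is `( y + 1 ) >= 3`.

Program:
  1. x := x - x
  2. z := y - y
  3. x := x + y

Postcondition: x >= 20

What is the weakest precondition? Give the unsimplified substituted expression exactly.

post: x >= 20
stmt 3: x := x + y  -- replace 1 occurrence(s) of x with (x + y)
  => ( x + y ) >= 20
stmt 2: z := y - y  -- replace 0 occurrence(s) of z with (y - y)
  => ( x + y ) >= 20
stmt 1: x := x - x  -- replace 1 occurrence(s) of x with (x - x)
  => ( ( x - x ) + y ) >= 20

Answer: ( ( x - x ) + y ) >= 20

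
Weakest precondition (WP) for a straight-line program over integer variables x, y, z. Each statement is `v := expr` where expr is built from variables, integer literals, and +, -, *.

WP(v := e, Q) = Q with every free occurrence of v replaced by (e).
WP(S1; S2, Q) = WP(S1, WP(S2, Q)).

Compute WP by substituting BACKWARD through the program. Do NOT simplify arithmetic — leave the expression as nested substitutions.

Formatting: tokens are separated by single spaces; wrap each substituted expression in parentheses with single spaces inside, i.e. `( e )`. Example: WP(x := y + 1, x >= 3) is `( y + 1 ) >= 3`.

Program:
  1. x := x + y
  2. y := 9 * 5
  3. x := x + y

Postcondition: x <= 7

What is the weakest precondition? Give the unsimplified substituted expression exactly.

Answer: ( ( x + y ) + ( 9 * 5 ) ) <= 7

Derivation:
post: x <= 7
stmt 3: x := x + y  -- replace 1 occurrence(s) of x with (x + y)
  => ( x + y ) <= 7
stmt 2: y := 9 * 5  -- replace 1 occurrence(s) of y with (9 * 5)
  => ( x + ( 9 * 5 ) ) <= 7
stmt 1: x := x + y  -- replace 1 occurrence(s) of x with (x + y)
  => ( ( x + y ) + ( 9 * 5 ) ) <= 7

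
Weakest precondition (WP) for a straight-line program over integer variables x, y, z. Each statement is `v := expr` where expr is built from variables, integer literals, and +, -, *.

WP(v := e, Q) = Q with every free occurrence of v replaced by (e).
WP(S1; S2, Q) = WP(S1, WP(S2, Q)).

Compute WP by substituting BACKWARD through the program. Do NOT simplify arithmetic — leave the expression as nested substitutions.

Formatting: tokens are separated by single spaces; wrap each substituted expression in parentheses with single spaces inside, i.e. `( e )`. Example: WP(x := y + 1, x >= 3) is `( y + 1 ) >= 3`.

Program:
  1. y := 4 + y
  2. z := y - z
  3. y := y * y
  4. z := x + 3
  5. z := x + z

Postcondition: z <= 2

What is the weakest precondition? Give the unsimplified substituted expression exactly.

post: z <= 2
stmt 5: z := x + z  -- replace 1 occurrence(s) of z with (x + z)
  => ( x + z ) <= 2
stmt 4: z := x + 3  -- replace 1 occurrence(s) of z with (x + 3)
  => ( x + ( x + 3 ) ) <= 2
stmt 3: y := y * y  -- replace 0 occurrence(s) of y with (y * y)
  => ( x + ( x + 3 ) ) <= 2
stmt 2: z := y - z  -- replace 0 occurrence(s) of z with (y - z)
  => ( x + ( x + 3 ) ) <= 2
stmt 1: y := 4 + y  -- replace 0 occurrence(s) of y with (4 + y)
  => ( x + ( x + 3 ) ) <= 2

Answer: ( x + ( x + 3 ) ) <= 2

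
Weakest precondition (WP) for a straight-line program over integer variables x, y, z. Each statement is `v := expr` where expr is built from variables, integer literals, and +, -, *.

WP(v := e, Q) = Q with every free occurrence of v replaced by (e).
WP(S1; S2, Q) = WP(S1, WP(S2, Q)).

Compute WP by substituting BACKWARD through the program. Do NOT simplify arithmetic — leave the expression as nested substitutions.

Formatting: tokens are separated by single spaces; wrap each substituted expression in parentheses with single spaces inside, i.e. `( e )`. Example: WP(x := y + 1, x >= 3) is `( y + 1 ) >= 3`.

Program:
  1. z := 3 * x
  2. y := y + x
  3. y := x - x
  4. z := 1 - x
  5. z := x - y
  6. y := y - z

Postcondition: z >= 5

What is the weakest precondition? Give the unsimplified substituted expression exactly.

post: z >= 5
stmt 6: y := y - z  -- replace 0 occurrence(s) of y with (y - z)
  => z >= 5
stmt 5: z := x - y  -- replace 1 occurrence(s) of z with (x - y)
  => ( x - y ) >= 5
stmt 4: z := 1 - x  -- replace 0 occurrence(s) of z with (1 - x)
  => ( x - y ) >= 5
stmt 3: y := x - x  -- replace 1 occurrence(s) of y with (x - x)
  => ( x - ( x - x ) ) >= 5
stmt 2: y := y + x  -- replace 0 occurrence(s) of y with (y + x)
  => ( x - ( x - x ) ) >= 5
stmt 1: z := 3 * x  -- replace 0 occurrence(s) of z with (3 * x)
  => ( x - ( x - x ) ) >= 5

Answer: ( x - ( x - x ) ) >= 5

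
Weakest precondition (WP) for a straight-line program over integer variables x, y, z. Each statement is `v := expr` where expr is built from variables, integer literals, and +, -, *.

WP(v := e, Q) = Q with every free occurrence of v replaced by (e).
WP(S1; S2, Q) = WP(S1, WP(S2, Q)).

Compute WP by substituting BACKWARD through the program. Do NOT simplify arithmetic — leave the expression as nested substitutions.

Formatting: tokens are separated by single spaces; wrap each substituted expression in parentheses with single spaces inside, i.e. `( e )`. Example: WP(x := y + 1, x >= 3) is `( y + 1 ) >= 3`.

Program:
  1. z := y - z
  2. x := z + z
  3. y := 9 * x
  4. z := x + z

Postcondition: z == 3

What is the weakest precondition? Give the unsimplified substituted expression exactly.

Answer: ( ( ( y - z ) + ( y - z ) ) + ( y - z ) ) == 3

Derivation:
post: z == 3
stmt 4: z := x + z  -- replace 1 occurrence(s) of z with (x + z)
  => ( x + z ) == 3
stmt 3: y := 9 * x  -- replace 0 occurrence(s) of y with (9 * x)
  => ( x + z ) == 3
stmt 2: x := z + z  -- replace 1 occurrence(s) of x with (z + z)
  => ( ( z + z ) + z ) == 3
stmt 1: z := y - z  -- replace 3 occurrence(s) of z with (y - z)
  => ( ( ( y - z ) + ( y - z ) ) + ( y - z ) ) == 3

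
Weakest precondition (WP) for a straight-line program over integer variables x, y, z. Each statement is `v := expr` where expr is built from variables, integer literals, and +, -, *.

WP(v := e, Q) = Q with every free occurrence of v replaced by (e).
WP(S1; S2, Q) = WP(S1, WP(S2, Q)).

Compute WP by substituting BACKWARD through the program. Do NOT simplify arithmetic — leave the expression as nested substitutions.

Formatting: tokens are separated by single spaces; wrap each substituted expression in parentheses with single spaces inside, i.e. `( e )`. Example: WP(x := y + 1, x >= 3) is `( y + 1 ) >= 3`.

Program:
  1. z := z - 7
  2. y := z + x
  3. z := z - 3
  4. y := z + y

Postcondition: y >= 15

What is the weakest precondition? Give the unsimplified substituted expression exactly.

Answer: ( ( ( z - 7 ) - 3 ) + ( ( z - 7 ) + x ) ) >= 15

Derivation:
post: y >= 15
stmt 4: y := z + y  -- replace 1 occurrence(s) of y with (z + y)
  => ( z + y ) >= 15
stmt 3: z := z - 3  -- replace 1 occurrence(s) of z with (z - 3)
  => ( ( z - 3 ) + y ) >= 15
stmt 2: y := z + x  -- replace 1 occurrence(s) of y with (z + x)
  => ( ( z - 3 ) + ( z + x ) ) >= 15
stmt 1: z := z - 7  -- replace 2 occurrence(s) of z with (z - 7)
  => ( ( ( z - 7 ) - 3 ) + ( ( z - 7 ) + x ) ) >= 15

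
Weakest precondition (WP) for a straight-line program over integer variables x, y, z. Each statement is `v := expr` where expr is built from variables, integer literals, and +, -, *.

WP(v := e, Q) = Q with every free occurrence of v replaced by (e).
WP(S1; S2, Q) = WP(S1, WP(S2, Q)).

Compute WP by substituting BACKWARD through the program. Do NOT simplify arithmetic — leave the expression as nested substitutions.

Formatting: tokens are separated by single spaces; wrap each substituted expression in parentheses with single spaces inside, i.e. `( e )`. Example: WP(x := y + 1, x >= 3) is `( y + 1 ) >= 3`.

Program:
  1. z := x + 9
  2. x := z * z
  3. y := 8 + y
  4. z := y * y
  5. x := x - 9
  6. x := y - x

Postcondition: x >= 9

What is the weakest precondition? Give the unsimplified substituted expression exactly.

post: x >= 9
stmt 6: x := y - x  -- replace 1 occurrence(s) of x with (y - x)
  => ( y - x ) >= 9
stmt 5: x := x - 9  -- replace 1 occurrence(s) of x with (x - 9)
  => ( y - ( x - 9 ) ) >= 9
stmt 4: z := y * y  -- replace 0 occurrence(s) of z with (y * y)
  => ( y - ( x - 9 ) ) >= 9
stmt 3: y := 8 + y  -- replace 1 occurrence(s) of y with (8 + y)
  => ( ( 8 + y ) - ( x - 9 ) ) >= 9
stmt 2: x := z * z  -- replace 1 occurrence(s) of x with (z * z)
  => ( ( 8 + y ) - ( ( z * z ) - 9 ) ) >= 9
stmt 1: z := x + 9  -- replace 2 occurrence(s) of z with (x + 9)
  => ( ( 8 + y ) - ( ( ( x + 9 ) * ( x + 9 ) ) - 9 ) ) >= 9

Answer: ( ( 8 + y ) - ( ( ( x + 9 ) * ( x + 9 ) ) - 9 ) ) >= 9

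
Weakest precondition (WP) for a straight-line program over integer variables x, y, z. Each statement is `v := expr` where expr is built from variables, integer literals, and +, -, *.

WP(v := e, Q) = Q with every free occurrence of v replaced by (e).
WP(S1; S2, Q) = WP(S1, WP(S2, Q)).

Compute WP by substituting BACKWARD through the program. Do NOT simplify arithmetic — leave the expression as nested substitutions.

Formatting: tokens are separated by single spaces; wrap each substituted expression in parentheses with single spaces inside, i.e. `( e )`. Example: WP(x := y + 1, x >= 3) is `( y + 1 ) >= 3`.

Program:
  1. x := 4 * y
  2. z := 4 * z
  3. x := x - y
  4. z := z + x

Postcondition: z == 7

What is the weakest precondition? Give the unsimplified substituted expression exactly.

post: z == 7
stmt 4: z := z + x  -- replace 1 occurrence(s) of z with (z + x)
  => ( z + x ) == 7
stmt 3: x := x - y  -- replace 1 occurrence(s) of x with (x - y)
  => ( z + ( x - y ) ) == 7
stmt 2: z := 4 * z  -- replace 1 occurrence(s) of z with (4 * z)
  => ( ( 4 * z ) + ( x - y ) ) == 7
stmt 1: x := 4 * y  -- replace 1 occurrence(s) of x with (4 * y)
  => ( ( 4 * z ) + ( ( 4 * y ) - y ) ) == 7

Answer: ( ( 4 * z ) + ( ( 4 * y ) - y ) ) == 7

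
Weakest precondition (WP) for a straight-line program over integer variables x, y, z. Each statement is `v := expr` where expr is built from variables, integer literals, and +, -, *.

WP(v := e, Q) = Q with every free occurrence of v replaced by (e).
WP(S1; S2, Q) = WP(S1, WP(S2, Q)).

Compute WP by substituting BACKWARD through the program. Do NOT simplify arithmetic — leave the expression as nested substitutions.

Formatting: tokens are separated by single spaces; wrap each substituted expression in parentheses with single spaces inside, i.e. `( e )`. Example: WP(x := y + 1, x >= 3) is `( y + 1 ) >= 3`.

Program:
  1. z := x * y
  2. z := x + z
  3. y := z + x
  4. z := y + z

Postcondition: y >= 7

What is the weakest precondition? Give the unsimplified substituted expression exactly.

post: y >= 7
stmt 4: z := y + z  -- replace 0 occurrence(s) of z with (y + z)
  => y >= 7
stmt 3: y := z + x  -- replace 1 occurrence(s) of y with (z + x)
  => ( z + x ) >= 7
stmt 2: z := x + z  -- replace 1 occurrence(s) of z with (x + z)
  => ( ( x + z ) + x ) >= 7
stmt 1: z := x * y  -- replace 1 occurrence(s) of z with (x * y)
  => ( ( x + ( x * y ) ) + x ) >= 7

Answer: ( ( x + ( x * y ) ) + x ) >= 7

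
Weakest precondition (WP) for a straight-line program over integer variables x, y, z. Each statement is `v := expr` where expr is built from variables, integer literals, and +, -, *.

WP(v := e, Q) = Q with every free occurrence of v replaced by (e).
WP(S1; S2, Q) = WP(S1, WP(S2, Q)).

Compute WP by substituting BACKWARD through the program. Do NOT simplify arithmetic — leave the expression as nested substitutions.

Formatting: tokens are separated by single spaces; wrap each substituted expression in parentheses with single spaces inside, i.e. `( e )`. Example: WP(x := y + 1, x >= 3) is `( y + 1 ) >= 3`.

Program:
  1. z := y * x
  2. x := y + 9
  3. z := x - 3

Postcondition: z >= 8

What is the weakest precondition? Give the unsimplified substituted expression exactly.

post: z >= 8
stmt 3: z := x - 3  -- replace 1 occurrence(s) of z with (x - 3)
  => ( x - 3 ) >= 8
stmt 2: x := y + 9  -- replace 1 occurrence(s) of x with (y + 9)
  => ( ( y + 9 ) - 3 ) >= 8
stmt 1: z := y * x  -- replace 0 occurrence(s) of z with (y * x)
  => ( ( y + 9 ) - 3 ) >= 8

Answer: ( ( y + 9 ) - 3 ) >= 8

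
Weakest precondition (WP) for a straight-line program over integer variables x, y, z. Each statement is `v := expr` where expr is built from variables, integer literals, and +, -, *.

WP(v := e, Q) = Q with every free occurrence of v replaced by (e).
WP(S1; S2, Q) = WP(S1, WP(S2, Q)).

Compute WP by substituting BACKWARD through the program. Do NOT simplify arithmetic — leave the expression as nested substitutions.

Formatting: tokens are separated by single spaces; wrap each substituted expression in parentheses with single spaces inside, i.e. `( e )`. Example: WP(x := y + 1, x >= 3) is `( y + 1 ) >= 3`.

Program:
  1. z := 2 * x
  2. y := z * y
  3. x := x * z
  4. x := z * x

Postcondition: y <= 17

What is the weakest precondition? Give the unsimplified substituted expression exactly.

Answer: ( ( 2 * x ) * y ) <= 17

Derivation:
post: y <= 17
stmt 4: x := z * x  -- replace 0 occurrence(s) of x with (z * x)
  => y <= 17
stmt 3: x := x * z  -- replace 0 occurrence(s) of x with (x * z)
  => y <= 17
stmt 2: y := z * y  -- replace 1 occurrence(s) of y with (z * y)
  => ( z * y ) <= 17
stmt 1: z := 2 * x  -- replace 1 occurrence(s) of z with (2 * x)
  => ( ( 2 * x ) * y ) <= 17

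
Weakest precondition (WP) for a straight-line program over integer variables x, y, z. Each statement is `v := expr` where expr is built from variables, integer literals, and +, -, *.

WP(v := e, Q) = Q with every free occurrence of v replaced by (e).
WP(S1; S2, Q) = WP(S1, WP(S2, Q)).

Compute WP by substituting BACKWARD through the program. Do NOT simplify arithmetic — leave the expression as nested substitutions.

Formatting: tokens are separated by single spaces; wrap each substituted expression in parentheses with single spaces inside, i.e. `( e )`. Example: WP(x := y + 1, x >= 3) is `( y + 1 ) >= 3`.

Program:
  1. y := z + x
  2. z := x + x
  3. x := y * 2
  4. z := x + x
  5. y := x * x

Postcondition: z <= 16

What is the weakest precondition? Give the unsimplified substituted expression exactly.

Answer: ( ( ( z + x ) * 2 ) + ( ( z + x ) * 2 ) ) <= 16

Derivation:
post: z <= 16
stmt 5: y := x * x  -- replace 0 occurrence(s) of y with (x * x)
  => z <= 16
stmt 4: z := x + x  -- replace 1 occurrence(s) of z with (x + x)
  => ( x + x ) <= 16
stmt 3: x := y * 2  -- replace 2 occurrence(s) of x with (y * 2)
  => ( ( y * 2 ) + ( y * 2 ) ) <= 16
stmt 2: z := x + x  -- replace 0 occurrence(s) of z with (x + x)
  => ( ( y * 2 ) + ( y * 2 ) ) <= 16
stmt 1: y := z + x  -- replace 2 occurrence(s) of y with (z + x)
  => ( ( ( z + x ) * 2 ) + ( ( z + x ) * 2 ) ) <= 16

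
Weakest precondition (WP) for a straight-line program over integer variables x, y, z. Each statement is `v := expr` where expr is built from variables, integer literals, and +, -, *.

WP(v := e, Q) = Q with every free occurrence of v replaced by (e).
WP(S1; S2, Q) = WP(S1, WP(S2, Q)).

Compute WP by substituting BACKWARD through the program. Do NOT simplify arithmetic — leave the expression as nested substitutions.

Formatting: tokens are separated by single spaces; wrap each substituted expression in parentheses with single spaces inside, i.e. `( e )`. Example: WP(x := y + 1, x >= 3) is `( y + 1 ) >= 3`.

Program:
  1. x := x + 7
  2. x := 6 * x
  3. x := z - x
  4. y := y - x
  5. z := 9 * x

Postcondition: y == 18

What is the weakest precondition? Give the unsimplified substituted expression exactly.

post: y == 18
stmt 5: z := 9 * x  -- replace 0 occurrence(s) of z with (9 * x)
  => y == 18
stmt 4: y := y - x  -- replace 1 occurrence(s) of y with (y - x)
  => ( y - x ) == 18
stmt 3: x := z - x  -- replace 1 occurrence(s) of x with (z - x)
  => ( y - ( z - x ) ) == 18
stmt 2: x := 6 * x  -- replace 1 occurrence(s) of x with (6 * x)
  => ( y - ( z - ( 6 * x ) ) ) == 18
stmt 1: x := x + 7  -- replace 1 occurrence(s) of x with (x + 7)
  => ( y - ( z - ( 6 * ( x + 7 ) ) ) ) == 18

Answer: ( y - ( z - ( 6 * ( x + 7 ) ) ) ) == 18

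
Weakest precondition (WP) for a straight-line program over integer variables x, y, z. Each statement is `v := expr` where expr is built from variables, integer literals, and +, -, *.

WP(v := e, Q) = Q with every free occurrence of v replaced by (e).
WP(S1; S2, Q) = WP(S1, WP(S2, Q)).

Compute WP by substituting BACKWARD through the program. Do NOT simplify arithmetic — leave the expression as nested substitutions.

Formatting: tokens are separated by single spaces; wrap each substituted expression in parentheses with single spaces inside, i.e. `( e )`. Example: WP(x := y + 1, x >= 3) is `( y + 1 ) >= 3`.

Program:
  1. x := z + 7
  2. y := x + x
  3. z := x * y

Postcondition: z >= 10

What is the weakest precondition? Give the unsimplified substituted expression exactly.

Answer: ( ( z + 7 ) * ( ( z + 7 ) + ( z + 7 ) ) ) >= 10

Derivation:
post: z >= 10
stmt 3: z := x * y  -- replace 1 occurrence(s) of z with (x * y)
  => ( x * y ) >= 10
stmt 2: y := x + x  -- replace 1 occurrence(s) of y with (x + x)
  => ( x * ( x + x ) ) >= 10
stmt 1: x := z + 7  -- replace 3 occurrence(s) of x with (z + 7)
  => ( ( z + 7 ) * ( ( z + 7 ) + ( z + 7 ) ) ) >= 10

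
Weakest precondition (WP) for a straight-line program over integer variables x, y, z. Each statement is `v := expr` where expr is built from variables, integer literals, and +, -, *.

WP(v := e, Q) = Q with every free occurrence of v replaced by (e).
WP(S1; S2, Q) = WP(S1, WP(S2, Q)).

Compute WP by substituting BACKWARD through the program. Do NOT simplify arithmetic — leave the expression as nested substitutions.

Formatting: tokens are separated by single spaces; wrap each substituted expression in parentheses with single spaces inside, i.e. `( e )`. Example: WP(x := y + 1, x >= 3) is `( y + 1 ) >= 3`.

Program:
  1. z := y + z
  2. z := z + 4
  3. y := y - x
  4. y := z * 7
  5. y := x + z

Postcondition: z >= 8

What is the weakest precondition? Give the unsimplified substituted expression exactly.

post: z >= 8
stmt 5: y := x + z  -- replace 0 occurrence(s) of y with (x + z)
  => z >= 8
stmt 4: y := z * 7  -- replace 0 occurrence(s) of y with (z * 7)
  => z >= 8
stmt 3: y := y - x  -- replace 0 occurrence(s) of y with (y - x)
  => z >= 8
stmt 2: z := z + 4  -- replace 1 occurrence(s) of z with (z + 4)
  => ( z + 4 ) >= 8
stmt 1: z := y + z  -- replace 1 occurrence(s) of z with (y + z)
  => ( ( y + z ) + 4 ) >= 8

Answer: ( ( y + z ) + 4 ) >= 8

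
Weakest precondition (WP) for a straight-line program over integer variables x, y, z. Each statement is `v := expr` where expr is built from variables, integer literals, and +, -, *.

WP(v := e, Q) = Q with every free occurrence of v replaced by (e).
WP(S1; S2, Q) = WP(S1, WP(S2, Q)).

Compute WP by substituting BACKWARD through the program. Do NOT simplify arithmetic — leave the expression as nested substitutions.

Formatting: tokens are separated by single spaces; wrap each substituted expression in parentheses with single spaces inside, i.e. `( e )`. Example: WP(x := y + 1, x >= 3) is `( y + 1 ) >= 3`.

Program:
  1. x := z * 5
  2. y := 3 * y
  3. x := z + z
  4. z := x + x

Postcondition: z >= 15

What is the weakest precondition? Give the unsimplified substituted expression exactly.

post: z >= 15
stmt 4: z := x + x  -- replace 1 occurrence(s) of z with (x + x)
  => ( x + x ) >= 15
stmt 3: x := z + z  -- replace 2 occurrence(s) of x with (z + z)
  => ( ( z + z ) + ( z + z ) ) >= 15
stmt 2: y := 3 * y  -- replace 0 occurrence(s) of y with (3 * y)
  => ( ( z + z ) + ( z + z ) ) >= 15
stmt 1: x := z * 5  -- replace 0 occurrence(s) of x with (z * 5)
  => ( ( z + z ) + ( z + z ) ) >= 15

Answer: ( ( z + z ) + ( z + z ) ) >= 15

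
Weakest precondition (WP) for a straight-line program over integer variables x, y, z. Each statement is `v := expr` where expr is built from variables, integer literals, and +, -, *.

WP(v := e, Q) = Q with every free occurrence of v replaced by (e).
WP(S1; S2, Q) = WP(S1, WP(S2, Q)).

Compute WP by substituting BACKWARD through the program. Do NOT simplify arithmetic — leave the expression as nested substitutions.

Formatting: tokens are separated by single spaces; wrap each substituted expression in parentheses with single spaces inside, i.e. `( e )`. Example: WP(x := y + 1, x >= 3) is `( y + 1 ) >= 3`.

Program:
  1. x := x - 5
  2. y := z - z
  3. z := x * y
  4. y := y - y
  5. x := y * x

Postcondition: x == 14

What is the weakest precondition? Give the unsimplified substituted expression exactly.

Answer: ( ( ( z - z ) - ( z - z ) ) * ( x - 5 ) ) == 14

Derivation:
post: x == 14
stmt 5: x := y * x  -- replace 1 occurrence(s) of x with (y * x)
  => ( y * x ) == 14
stmt 4: y := y - y  -- replace 1 occurrence(s) of y with (y - y)
  => ( ( y - y ) * x ) == 14
stmt 3: z := x * y  -- replace 0 occurrence(s) of z with (x * y)
  => ( ( y - y ) * x ) == 14
stmt 2: y := z - z  -- replace 2 occurrence(s) of y with (z - z)
  => ( ( ( z - z ) - ( z - z ) ) * x ) == 14
stmt 1: x := x - 5  -- replace 1 occurrence(s) of x with (x - 5)
  => ( ( ( z - z ) - ( z - z ) ) * ( x - 5 ) ) == 14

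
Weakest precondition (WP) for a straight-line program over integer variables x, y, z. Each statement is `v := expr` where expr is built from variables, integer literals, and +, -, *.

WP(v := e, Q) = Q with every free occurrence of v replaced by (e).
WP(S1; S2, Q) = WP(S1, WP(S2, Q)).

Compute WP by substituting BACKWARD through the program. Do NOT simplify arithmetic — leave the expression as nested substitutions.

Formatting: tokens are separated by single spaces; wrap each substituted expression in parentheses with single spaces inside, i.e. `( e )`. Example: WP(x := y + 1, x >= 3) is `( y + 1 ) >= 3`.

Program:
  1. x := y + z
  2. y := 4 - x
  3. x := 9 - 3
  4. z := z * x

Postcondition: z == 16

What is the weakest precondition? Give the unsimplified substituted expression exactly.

Answer: ( z * ( 9 - 3 ) ) == 16

Derivation:
post: z == 16
stmt 4: z := z * x  -- replace 1 occurrence(s) of z with (z * x)
  => ( z * x ) == 16
stmt 3: x := 9 - 3  -- replace 1 occurrence(s) of x with (9 - 3)
  => ( z * ( 9 - 3 ) ) == 16
stmt 2: y := 4 - x  -- replace 0 occurrence(s) of y with (4 - x)
  => ( z * ( 9 - 3 ) ) == 16
stmt 1: x := y + z  -- replace 0 occurrence(s) of x with (y + z)
  => ( z * ( 9 - 3 ) ) == 16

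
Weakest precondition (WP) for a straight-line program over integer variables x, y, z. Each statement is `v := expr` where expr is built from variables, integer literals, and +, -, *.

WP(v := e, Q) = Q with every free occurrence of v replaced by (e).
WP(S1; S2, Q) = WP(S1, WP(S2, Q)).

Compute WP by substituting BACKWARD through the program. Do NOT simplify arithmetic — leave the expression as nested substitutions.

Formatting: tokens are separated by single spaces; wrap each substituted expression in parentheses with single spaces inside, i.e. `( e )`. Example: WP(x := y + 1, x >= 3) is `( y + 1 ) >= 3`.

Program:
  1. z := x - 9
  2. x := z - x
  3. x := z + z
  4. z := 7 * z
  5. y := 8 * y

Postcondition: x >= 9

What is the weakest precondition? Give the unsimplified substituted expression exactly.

Answer: ( ( x - 9 ) + ( x - 9 ) ) >= 9

Derivation:
post: x >= 9
stmt 5: y := 8 * y  -- replace 0 occurrence(s) of y with (8 * y)
  => x >= 9
stmt 4: z := 7 * z  -- replace 0 occurrence(s) of z with (7 * z)
  => x >= 9
stmt 3: x := z + z  -- replace 1 occurrence(s) of x with (z + z)
  => ( z + z ) >= 9
stmt 2: x := z - x  -- replace 0 occurrence(s) of x with (z - x)
  => ( z + z ) >= 9
stmt 1: z := x - 9  -- replace 2 occurrence(s) of z with (x - 9)
  => ( ( x - 9 ) + ( x - 9 ) ) >= 9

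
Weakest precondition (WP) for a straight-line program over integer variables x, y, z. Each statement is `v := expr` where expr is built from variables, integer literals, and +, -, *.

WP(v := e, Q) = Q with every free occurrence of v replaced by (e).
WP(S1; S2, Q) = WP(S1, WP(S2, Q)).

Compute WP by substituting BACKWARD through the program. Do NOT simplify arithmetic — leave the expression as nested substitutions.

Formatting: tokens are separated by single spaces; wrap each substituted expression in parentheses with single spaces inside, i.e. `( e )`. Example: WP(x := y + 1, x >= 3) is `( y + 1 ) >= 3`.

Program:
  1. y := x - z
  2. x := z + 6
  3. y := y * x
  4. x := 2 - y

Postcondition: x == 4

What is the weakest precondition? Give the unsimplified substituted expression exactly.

post: x == 4
stmt 4: x := 2 - y  -- replace 1 occurrence(s) of x with (2 - y)
  => ( 2 - y ) == 4
stmt 3: y := y * x  -- replace 1 occurrence(s) of y with (y * x)
  => ( 2 - ( y * x ) ) == 4
stmt 2: x := z + 6  -- replace 1 occurrence(s) of x with (z + 6)
  => ( 2 - ( y * ( z + 6 ) ) ) == 4
stmt 1: y := x - z  -- replace 1 occurrence(s) of y with (x - z)
  => ( 2 - ( ( x - z ) * ( z + 6 ) ) ) == 4

Answer: ( 2 - ( ( x - z ) * ( z + 6 ) ) ) == 4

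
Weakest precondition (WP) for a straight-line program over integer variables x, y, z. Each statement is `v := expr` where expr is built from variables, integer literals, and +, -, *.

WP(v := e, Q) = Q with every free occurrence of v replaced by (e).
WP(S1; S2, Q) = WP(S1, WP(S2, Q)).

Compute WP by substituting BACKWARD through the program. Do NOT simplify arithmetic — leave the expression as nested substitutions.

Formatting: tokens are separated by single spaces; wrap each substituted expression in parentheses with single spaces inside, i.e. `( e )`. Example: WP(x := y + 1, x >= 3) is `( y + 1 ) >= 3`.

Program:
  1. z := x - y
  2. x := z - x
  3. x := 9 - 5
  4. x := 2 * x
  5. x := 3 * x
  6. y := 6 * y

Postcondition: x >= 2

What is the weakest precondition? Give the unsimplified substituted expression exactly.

Answer: ( 3 * ( 2 * ( 9 - 5 ) ) ) >= 2

Derivation:
post: x >= 2
stmt 6: y := 6 * y  -- replace 0 occurrence(s) of y with (6 * y)
  => x >= 2
stmt 5: x := 3 * x  -- replace 1 occurrence(s) of x with (3 * x)
  => ( 3 * x ) >= 2
stmt 4: x := 2 * x  -- replace 1 occurrence(s) of x with (2 * x)
  => ( 3 * ( 2 * x ) ) >= 2
stmt 3: x := 9 - 5  -- replace 1 occurrence(s) of x with (9 - 5)
  => ( 3 * ( 2 * ( 9 - 5 ) ) ) >= 2
stmt 2: x := z - x  -- replace 0 occurrence(s) of x with (z - x)
  => ( 3 * ( 2 * ( 9 - 5 ) ) ) >= 2
stmt 1: z := x - y  -- replace 0 occurrence(s) of z with (x - y)
  => ( 3 * ( 2 * ( 9 - 5 ) ) ) >= 2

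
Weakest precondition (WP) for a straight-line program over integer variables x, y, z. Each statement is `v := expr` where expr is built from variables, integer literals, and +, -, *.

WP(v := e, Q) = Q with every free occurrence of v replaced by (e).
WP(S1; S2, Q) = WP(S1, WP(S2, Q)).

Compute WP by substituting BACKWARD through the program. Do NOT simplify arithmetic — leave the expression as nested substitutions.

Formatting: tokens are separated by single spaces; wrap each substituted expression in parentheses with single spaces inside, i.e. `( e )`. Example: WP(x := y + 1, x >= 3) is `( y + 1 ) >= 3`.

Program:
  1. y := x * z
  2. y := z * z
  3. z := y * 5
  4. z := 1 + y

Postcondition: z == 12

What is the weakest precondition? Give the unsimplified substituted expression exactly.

post: z == 12
stmt 4: z := 1 + y  -- replace 1 occurrence(s) of z with (1 + y)
  => ( 1 + y ) == 12
stmt 3: z := y * 5  -- replace 0 occurrence(s) of z with (y * 5)
  => ( 1 + y ) == 12
stmt 2: y := z * z  -- replace 1 occurrence(s) of y with (z * z)
  => ( 1 + ( z * z ) ) == 12
stmt 1: y := x * z  -- replace 0 occurrence(s) of y with (x * z)
  => ( 1 + ( z * z ) ) == 12

Answer: ( 1 + ( z * z ) ) == 12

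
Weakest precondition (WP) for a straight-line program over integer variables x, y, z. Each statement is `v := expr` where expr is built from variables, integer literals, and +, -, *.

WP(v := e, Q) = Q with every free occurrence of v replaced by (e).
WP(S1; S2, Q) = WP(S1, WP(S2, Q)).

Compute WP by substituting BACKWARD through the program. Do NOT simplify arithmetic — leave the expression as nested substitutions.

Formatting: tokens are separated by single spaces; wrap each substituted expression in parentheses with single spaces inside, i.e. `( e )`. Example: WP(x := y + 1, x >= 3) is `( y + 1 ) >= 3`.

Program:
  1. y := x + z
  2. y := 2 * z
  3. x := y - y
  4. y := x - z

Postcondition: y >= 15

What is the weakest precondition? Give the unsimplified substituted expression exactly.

Answer: ( ( ( 2 * z ) - ( 2 * z ) ) - z ) >= 15

Derivation:
post: y >= 15
stmt 4: y := x - z  -- replace 1 occurrence(s) of y with (x - z)
  => ( x - z ) >= 15
stmt 3: x := y - y  -- replace 1 occurrence(s) of x with (y - y)
  => ( ( y - y ) - z ) >= 15
stmt 2: y := 2 * z  -- replace 2 occurrence(s) of y with (2 * z)
  => ( ( ( 2 * z ) - ( 2 * z ) ) - z ) >= 15
stmt 1: y := x + z  -- replace 0 occurrence(s) of y with (x + z)
  => ( ( ( 2 * z ) - ( 2 * z ) ) - z ) >= 15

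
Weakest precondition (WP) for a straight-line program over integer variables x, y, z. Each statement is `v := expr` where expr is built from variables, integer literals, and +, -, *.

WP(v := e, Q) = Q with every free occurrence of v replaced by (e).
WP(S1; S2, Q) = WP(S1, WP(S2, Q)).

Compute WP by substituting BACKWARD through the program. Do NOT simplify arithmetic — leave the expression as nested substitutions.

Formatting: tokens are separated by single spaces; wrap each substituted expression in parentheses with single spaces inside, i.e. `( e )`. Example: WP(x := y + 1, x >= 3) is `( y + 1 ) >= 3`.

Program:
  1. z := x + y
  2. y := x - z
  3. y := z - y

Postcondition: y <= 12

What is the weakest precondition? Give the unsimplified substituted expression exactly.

post: y <= 12
stmt 3: y := z - y  -- replace 1 occurrence(s) of y with (z - y)
  => ( z - y ) <= 12
stmt 2: y := x - z  -- replace 1 occurrence(s) of y with (x - z)
  => ( z - ( x - z ) ) <= 12
stmt 1: z := x + y  -- replace 2 occurrence(s) of z with (x + y)
  => ( ( x + y ) - ( x - ( x + y ) ) ) <= 12

Answer: ( ( x + y ) - ( x - ( x + y ) ) ) <= 12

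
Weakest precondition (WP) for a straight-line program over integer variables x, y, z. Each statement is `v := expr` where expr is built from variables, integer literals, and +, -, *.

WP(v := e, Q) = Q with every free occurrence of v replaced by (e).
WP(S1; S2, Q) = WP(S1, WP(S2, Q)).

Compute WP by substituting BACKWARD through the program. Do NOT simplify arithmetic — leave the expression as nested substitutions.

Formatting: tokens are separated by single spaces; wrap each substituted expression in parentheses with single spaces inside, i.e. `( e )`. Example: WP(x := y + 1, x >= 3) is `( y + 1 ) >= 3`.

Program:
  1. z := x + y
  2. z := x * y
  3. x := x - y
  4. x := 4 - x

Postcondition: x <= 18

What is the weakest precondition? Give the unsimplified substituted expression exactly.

Answer: ( 4 - ( x - y ) ) <= 18

Derivation:
post: x <= 18
stmt 4: x := 4 - x  -- replace 1 occurrence(s) of x with (4 - x)
  => ( 4 - x ) <= 18
stmt 3: x := x - y  -- replace 1 occurrence(s) of x with (x - y)
  => ( 4 - ( x - y ) ) <= 18
stmt 2: z := x * y  -- replace 0 occurrence(s) of z with (x * y)
  => ( 4 - ( x - y ) ) <= 18
stmt 1: z := x + y  -- replace 0 occurrence(s) of z with (x + y)
  => ( 4 - ( x - y ) ) <= 18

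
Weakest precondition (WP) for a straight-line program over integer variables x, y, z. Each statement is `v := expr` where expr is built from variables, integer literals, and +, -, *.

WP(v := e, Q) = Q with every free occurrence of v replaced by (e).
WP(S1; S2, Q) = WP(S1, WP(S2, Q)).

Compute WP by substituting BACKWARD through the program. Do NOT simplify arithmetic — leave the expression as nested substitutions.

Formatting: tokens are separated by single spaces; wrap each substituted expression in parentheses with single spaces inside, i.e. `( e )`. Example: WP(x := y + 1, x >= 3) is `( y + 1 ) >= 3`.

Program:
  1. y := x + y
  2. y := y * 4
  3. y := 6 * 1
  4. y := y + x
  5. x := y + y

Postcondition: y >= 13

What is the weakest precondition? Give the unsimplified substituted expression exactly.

Answer: ( ( 6 * 1 ) + x ) >= 13

Derivation:
post: y >= 13
stmt 5: x := y + y  -- replace 0 occurrence(s) of x with (y + y)
  => y >= 13
stmt 4: y := y + x  -- replace 1 occurrence(s) of y with (y + x)
  => ( y + x ) >= 13
stmt 3: y := 6 * 1  -- replace 1 occurrence(s) of y with (6 * 1)
  => ( ( 6 * 1 ) + x ) >= 13
stmt 2: y := y * 4  -- replace 0 occurrence(s) of y with (y * 4)
  => ( ( 6 * 1 ) + x ) >= 13
stmt 1: y := x + y  -- replace 0 occurrence(s) of y with (x + y)
  => ( ( 6 * 1 ) + x ) >= 13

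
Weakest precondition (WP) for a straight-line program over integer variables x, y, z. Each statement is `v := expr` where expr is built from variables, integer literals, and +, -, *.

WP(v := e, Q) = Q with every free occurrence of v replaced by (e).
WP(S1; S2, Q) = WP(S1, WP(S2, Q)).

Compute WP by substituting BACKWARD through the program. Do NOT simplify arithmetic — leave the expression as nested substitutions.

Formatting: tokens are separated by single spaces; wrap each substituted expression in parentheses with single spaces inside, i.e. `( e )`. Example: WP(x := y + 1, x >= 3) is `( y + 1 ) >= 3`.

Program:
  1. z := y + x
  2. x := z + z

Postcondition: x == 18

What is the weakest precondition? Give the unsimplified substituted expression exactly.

post: x == 18
stmt 2: x := z + z  -- replace 1 occurrence(s) of x with (z + z)
  => ( z + z ) == 18
stmt 1: z := y + x  -- replace 2 occurrence(s) of z with (y + x)
  => ( ( y + x ) + ( y + x ) ) == 18

Answer: ( ( y + x ) + ( y + x ) ) == 18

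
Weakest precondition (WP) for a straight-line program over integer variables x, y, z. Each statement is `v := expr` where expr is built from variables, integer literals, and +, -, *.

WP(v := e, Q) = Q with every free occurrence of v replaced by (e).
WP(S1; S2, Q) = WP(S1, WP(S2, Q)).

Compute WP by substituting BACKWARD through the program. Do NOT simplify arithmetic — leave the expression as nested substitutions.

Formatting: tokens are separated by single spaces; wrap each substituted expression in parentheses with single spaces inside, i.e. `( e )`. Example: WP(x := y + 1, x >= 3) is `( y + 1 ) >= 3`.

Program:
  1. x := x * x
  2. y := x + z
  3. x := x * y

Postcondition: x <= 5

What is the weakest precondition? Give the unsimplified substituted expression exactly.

post: x <= 5
stmt 3: x := x * y  -- replace 1 occurrence(s) of x with (x * y)
  => ( x * y ) <= 5
stmt 2: y := x + z  -- replace 1 occurrence(s) of y with (x + z)
  => ( x * ( x + z ) ) <= 5
stmt 1: x := x * x  -- replace 2 occurrence(s) of x with (x * x)
  => ( ( x * x ) * ( ( x * x ) + z ) ) <= 5

Answer: ( ( x * x ) * ( ( x * x ) + z ) ) <= 5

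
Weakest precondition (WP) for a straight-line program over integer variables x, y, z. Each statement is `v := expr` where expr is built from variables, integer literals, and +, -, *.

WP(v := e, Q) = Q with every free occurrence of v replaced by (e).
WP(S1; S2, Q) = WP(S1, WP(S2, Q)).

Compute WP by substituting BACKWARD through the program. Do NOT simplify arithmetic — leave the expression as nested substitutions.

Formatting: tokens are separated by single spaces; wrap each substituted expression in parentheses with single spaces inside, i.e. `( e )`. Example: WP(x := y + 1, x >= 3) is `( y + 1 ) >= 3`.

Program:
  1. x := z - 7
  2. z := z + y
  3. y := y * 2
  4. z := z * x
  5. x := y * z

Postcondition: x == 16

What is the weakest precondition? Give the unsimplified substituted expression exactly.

Answer: ( ( y * 2 ) * ( ( z + y ) * ( z - 7 ) ) ) == 16

Derivation:
post: x == 16
stmt 5: x := y * z  -- replace 1 occurrence(s) of x with (y * z)
  => ( y * z ) == 16
stmt 4: z := z * x  -- replace 1 occurrence(s) of z with (z * x)
  => ( y * ( z * x ) ) == 16
stmt 3: y := y * 2  -- replace 1 occurrence(s) of y with (y * 2)
  => ( ( y * 2 ) * ( z * x ) ) == 16
stmt 2: z := z + y  -- replace 1 occurrence(s) of z with (z + y)
  => ( ( y * 2 ) * ( ( z + y ) * x ) ) == 16
stmt 1: x := z - 7  -- replace 1 occurrence(s) of x with (z - 7)
  => ( ( y * 2 ) * ( ( z + y ) * ( z - 7 ) ) ) == 16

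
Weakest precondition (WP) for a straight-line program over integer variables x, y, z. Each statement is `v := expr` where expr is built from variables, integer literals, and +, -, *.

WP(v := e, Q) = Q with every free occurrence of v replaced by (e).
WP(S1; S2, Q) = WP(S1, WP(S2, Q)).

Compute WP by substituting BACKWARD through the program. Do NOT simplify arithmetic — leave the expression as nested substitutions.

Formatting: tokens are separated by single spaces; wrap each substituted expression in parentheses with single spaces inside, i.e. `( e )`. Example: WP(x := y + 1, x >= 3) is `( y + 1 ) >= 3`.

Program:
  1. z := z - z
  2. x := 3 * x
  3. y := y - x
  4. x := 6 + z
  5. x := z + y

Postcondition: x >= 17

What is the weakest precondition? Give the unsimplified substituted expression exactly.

post: x >= 17
stmt 5: x := z + y  -- replace 1 occurrence(s) of x with (z + y)
  => ( z + y ) >= 17
stmt 4: x := 6 + z  -- replace 0 occurrence(s) of x with (6 + z)
  => ( z + y ) >= 17
stmt 3: y := y - x  -- replace 1 occurrence(s) of y with (y - x)
  => ( z + ( y - x ) ) >= 17
stmt 2: x := 3 * x  -- replace 1 occurrence(s) of x with (3 * x)
  => ( z + ( y - ( 3 * x ) ) ) >= 17
stmt 1: z := z - z  -- replace 1 occurrence(s) of z with (z - z)
  => ( ( z - z ) + ( y - ( 3 * x ) ) ) >= 17

Answer: ( ( z - z ) + ( y - ( 3 * x ) ) ) >= 17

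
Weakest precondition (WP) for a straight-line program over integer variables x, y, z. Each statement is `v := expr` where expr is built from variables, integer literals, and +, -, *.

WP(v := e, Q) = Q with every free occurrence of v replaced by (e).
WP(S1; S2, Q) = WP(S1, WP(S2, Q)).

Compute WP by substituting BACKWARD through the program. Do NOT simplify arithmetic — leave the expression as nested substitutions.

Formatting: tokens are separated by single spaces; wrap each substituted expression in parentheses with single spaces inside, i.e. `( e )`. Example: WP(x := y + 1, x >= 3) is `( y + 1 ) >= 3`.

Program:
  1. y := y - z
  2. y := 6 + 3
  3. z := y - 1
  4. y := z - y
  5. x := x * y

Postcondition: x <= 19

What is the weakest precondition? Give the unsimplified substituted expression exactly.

post: x <= 19
stmt 5: x := x * y  -- replace 1 occurrence(s) of x with (x * y)
  => ( x * y ) <= 19
stmt 4: y := z - y  -- replace 1 occurrence(s) of y with (z - y)
  => ( x * ( z - y ) ) <= 19
stmt 3: z := y - 1  -- replace 1 occurrence(s) of z with (y - 1)
  => ( x * ( ( y - 1 ) - y ) ) <= 19
stmt 2: y := 6 + 3  -- replace 2 occurrence(s) of y with (6 + 3)
  => ( x * ( ( ( 6 + 3 ) - 1 ) - ( 6 + 3 ) ) ) <= 19
stmt 1: y := y - z  -- replace 0 occurrence(s) of y with (y - z)
  => ( x * ( ( ( 6 + 3 ) - 1 ) - ( 6 + 3 ) ) ) <= 19

Answer: ( x * ( ( ( 6 + 3 ) - 1 ) - ( 6 + 3 ) ) ) <= 19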